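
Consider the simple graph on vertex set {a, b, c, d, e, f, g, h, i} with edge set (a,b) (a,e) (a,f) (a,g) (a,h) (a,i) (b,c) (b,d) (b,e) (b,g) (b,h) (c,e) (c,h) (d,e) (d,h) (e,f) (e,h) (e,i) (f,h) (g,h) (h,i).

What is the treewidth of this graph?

3

A width-3 tree decomposition is:
Bags: B1 = {a, e, h, i}  B2 = {a, b, e, h}  B3 = {a, e, f, h}  B4 = {a, b, g, h}  B5 = {b, c, e, h}  B6 = {b, d, e, h}
Tree: B1–B2, B1–B3, B2–B4, B2–B5, B5–B6
Each bag holds 4 vertices, so the decomposition has width 3, which upper-bounds the treewidth. On the other hand G contains the 4-clique {a, b, g, h}. A clique must lie in a single bag of any decomposition, so no decomposition can have width below 3. Therefore the treewidth is 3.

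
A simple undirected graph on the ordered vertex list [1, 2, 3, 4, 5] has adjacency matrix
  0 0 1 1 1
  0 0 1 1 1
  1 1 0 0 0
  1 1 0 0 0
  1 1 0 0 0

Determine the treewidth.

A width-2 tree decomposition is:
Bags: B1 = {1, 2, 5}  B2 = {1, 2, 4}  B3 = {1, 2, 3}
Tree: B1–B2, B2–B3
Each bag holds 3 vertices, so the decomposition has width 2, which upper-bounds the treewidth. Since 5–2–4–1–5 is a cycle in G, G is not acyclic. Forests are exactly the graphs of treewidth ≤ 1, so tw(G) ≥ 2. Combining the bounds, tw(G) = 2.

2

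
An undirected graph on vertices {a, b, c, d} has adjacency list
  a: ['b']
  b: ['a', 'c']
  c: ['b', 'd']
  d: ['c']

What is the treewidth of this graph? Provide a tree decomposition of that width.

Treewidth 1.
Bags: B1 = {a, b}  B2 = {b, c}  B3 = {c, d}
Tree: B1–B2, B2–B3

Each bag holds 2 vertices, so the decomposition has width 1, which upper-bounds the treewidth. G has an edge, so its treewidth is at least 1. Therefore the treewidth is 1.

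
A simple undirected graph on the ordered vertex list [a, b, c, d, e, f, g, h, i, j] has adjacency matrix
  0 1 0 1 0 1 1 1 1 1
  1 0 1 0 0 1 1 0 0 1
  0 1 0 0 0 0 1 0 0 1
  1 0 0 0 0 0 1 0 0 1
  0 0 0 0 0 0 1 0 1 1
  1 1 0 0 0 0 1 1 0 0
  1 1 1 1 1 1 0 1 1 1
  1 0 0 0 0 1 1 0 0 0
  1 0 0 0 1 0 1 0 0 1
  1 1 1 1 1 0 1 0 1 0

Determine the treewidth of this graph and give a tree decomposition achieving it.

The largest bag has 4 vertices, giving width 3; this decomposition certifies tw(G) ≤ 3. Conversely, {e, g, i, j} is a clique of size 4, and the vertices of any clique must share a bag in every tree decomposition; so some bag has ≥ 4 vertices and tw(G) ≥ 3. Therefore the treewidth is 3.

Treewidth 3.
One such decomposition:
Bags: B1 = {b, c, g, j}  B2 = {a, b, g, j}  B3 = {a, g, i, j}  B4 = {e, g, i, j}  B5 = {a, b, f, g}  B6 = {a, d, g, j}  B7 = {a, f, g, h}
Tree: B1–B2, B2–B3, B3–B4, B2–B5, B3–B6, B5–B7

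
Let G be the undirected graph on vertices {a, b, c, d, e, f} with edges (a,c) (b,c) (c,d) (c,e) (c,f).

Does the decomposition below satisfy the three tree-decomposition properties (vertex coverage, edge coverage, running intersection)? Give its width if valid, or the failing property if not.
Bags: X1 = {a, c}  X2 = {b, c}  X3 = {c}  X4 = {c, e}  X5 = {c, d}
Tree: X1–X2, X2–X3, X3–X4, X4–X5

A tree decomposition must satisfy three properties: every vertex lies in some bag; for every edge, both endpoints lie together in some bag; and for every vertex, the bags containing it form a connected subtree. Here vertex f appears in no bag, so the decomposition is invalid.

No — vertex f appears in no bag.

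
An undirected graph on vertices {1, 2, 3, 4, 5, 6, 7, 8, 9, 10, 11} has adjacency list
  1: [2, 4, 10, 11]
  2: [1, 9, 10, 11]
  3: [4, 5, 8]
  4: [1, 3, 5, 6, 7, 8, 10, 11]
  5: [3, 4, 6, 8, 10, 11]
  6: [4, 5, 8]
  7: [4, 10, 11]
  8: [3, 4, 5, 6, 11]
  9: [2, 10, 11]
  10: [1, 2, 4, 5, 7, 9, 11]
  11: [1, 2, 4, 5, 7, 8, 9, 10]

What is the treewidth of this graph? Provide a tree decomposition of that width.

The largest bag has 4 vertices, giving width 3; this decomposition certifies tw(G) ≤ 3. For the lower bound, the 4 vertices {2, 9, 10, 11} are pairwise adjacent, and any tree decomposition puts a clique entirely inside one bag — forcing width ≥ 3. The upper and lower bounds meet at 3, so that is the treewidth.

Treewidth 3.
One optimal decomposition is:
Bags: B1 = {4, 5, 8, 11}  B2 = {4, 5, 10, 11}  B3 = {4, 7, 10, 11}  B4 = {1, 4, 10, 11}  B5 = {3, 4, 5, 8}  B6 = {4, 5, 6, 8}  B7 = {1, 2, 10, 11}  B8 = {2, 9, 10, 11}
Tree: B1–B2, B2–B3, B2–B4, B1–B5, B5–B6, B4–B7, B7–B8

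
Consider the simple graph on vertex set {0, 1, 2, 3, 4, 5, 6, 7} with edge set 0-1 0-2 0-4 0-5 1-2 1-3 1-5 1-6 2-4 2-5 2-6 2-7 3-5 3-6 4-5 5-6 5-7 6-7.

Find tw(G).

A width-3 tree decomposition is:
Bags: B1 = {0, 1, 2, 5}  B2 = {1, 2, 5, 6}  B3 = {2, 5, 6, 7}  B4 = {1, 3, 5, 6}  B5 = {0, 2, 4, 5}
Tree: B1–B2, B2–B3, B2–B4, B1–B5
Every bag has size at most 4, so the width is 4 − 1 = 3 and tw(G) ≤ 3. For the lower bound, the 4 vertices {0, 1, 2, 5} are pairwise adjacent, and any tree decomposition puts a clique entirely inside one bag — forcing width ≥ 3. Hence tw(G) = 3 exactly.

3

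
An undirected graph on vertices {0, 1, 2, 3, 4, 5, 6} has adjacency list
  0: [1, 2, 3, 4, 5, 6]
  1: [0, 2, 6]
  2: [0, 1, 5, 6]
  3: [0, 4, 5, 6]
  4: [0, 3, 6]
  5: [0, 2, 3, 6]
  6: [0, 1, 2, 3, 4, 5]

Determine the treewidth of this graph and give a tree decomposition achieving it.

Treewidth 3.
One such decomposition:
Bags: B1 = {0, 3, 5, 6}  B2 = {0, 3, 4, 6}  B3 = {0, 2, 5, 6}  B4 = {0, 1, 2, 6}
Tree: B1–B2, B1–B3, B3–B4

Every bag has size at most 4, so the width is 4 − 1 = 3 and tw(G) ≤ 3. For the lower bound, the 4 vertices {0, 1, 2, 6} are pairwise adjacent, and any tree decomposition puts a clique entirely inside one bag — forcing width ≥ 3. Therefore the treewidth is 3.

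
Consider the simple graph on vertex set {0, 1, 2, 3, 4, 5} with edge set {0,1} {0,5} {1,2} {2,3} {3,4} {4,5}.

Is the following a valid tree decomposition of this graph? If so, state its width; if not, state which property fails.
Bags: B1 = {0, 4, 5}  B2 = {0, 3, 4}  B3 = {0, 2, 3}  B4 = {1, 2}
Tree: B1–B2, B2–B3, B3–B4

A tree decomposition must satisfy three properties: every vertex lies in some bag; for every edge, both endpoints lie together in some bag; and for every vertex, the bags containing it form a connected subtree. Here edge (0,1) lies in no bag, so the decomposition is invalid.

No — edge (0,1) lies in no bag.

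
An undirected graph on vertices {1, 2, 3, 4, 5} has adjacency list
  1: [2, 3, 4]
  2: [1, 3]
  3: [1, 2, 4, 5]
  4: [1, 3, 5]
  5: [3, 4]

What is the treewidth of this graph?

2

A width-2 tree decomposition is:
Bags: B1 = {1, 3, 4}  B2 = {1, 2, 3}  B3 = {3, 4, 5}
Tree: B1–B2, B1–B3
Every bag has size at most 3, so the width is 3 − 1 = 2 and tw(G) ≤ 2. For the lower bound, the 3 vertices {1, 2, 3} are pairwise adjacent, and any tree decomposition puts a clique entirely inside one bag — forcing width ≥ 2. Hence tw(G) = 2 exactly.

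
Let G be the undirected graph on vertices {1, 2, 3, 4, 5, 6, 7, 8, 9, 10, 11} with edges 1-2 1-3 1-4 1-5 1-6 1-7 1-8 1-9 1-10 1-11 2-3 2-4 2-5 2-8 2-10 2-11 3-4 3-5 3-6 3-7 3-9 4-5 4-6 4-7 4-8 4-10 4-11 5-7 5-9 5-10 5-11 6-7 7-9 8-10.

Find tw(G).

4

A width-4 tree decomposition is:
Bags: B1 = {1, 3, 4, 5, 7}  B2 = {1, 2, 3, 4, 5}  B3 = {1, 2, 4, 5, 10}  B4 = {1, 3, 4, 6, 7}  B5 = {1, 2, 4, 8, 10}  B6 = {1, 2, 4, 5, 11}  B7 = {1, 3, 5, 7, 9}
Tree: B1–B2, B2–B3, B1–B4, B3–B5, B2–B6, B1–B7
The largest bag has 5 vertices, giving width 4; this decomposition certifies tw(G) ≤ 4. On the other hand G contains the 5-clique {1, 3, 5, 7, 9}. A clique must lie in a single bag of any decomposition, so no decomposition can have width below 4. Hence tw(G) = 4 exactly.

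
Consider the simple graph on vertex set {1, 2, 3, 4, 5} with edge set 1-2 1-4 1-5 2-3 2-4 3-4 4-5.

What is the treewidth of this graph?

A width-2 tree decomposition is:
Bags: B1 = {2, 3, 4}  B2 = {1, 2, 4}  B3 = {1, 4, 5}
Tree: B1–B2, B2–B3
Each bag holds 3 vertices, so the decomposition has width 2, which upper-bounds the treewidth. For the lower bound, the 3 vertices {1, 2, 4} are pairwise adjacent, and any tree decomposition puts a clique entirely inside one bag — forcing width ≥ 2. Therefore the treewidth is 2.

2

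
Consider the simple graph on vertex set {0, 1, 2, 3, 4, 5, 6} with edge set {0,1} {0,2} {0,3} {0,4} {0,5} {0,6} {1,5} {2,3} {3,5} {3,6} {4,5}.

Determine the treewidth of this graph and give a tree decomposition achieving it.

The largest bag has 3 vertices, giving width 2; this decomposition certifies tw(G) ≤ 2. Conversely, {0, 1, 5} is a clique of size 3, and the vertices of any clique must share a bag in every tree decomposition; so some bag has ≥ 3 vertices and tw(G) ≥ 2. Combining the bounds, tw(G) = 2.

Treewidth 2.
One optimal decomposition is:
Bags: B1 = {0, 3, 6}  B2 = {0, 3, 5}  B3 = {0, 2, 3}  B4 = {0, 4, 5}  B5 = {0, 1, 5}
Tree: B1–B2, B2–B3, B2–B4, B2–B5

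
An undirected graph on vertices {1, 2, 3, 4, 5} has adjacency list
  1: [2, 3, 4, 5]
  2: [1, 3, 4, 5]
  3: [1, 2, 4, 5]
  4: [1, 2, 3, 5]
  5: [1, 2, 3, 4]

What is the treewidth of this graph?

4

A width-4 tree decomposition is:
Bags: B1 = {1, 2, 3, 4, 5}
Tree: (single bag)
A single bag containing all 5 vertices is trivially a valid decomposition of width 4. For the lower bound, the 5 vertices {1, 2, 3, 4, 5} are pairwise adjacent, and any tree decomposition puts a clique entirely inside one bag — forcing width ≥ 4. Combining the bounds, tw(G) = 4.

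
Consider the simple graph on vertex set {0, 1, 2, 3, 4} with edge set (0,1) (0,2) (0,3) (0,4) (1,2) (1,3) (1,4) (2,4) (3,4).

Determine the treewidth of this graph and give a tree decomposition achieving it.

Each bag holds 4 vertices, so the decomposition has width 3, which upper-bounds the treewidth. On the other hand G contains the 4-clique {0, 1, 2, 4}. A clique must lie in a single bag of any decomposition, so no decomposition can have width below 3. Hence tw(G) = 3 exactly.

Treewidth 3.
One optimal decomposition is:
Bags: B1 = {0, 1, 3, 4}  B2 = {0, 1, 2, 4}
Tree: B1–B2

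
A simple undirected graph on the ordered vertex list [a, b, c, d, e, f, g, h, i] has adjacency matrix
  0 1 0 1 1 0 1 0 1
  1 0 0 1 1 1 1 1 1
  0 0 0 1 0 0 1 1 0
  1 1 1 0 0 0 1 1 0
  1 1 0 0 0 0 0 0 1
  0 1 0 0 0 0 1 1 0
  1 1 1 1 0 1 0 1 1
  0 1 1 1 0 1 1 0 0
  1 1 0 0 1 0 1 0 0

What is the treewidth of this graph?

A width-3 tree decomposition is:
Bags: B1 = {b, d, g, h}  B2 = {a, b, d, g}  B3 = {a, b, g, i}  B4 = {c, d, g, h}  B5 = {b, f, g, h}  B6 = {a, b, e, i}
Tree: B1–B2, B2–B3, B1–B4, B1–B5, B3–B6
The largest bag has 4 vertices, giving width 3; this decomposition certifies tw(G) ≤ 3. Conversely, {c, d, g, h} is a clique of size 4, and the vertices of any clique must share a bag in every tree decomposition; so some bag has ≥ 4 vertices and tw(G) ≥ 3. Therefore the treewidth is 3.

3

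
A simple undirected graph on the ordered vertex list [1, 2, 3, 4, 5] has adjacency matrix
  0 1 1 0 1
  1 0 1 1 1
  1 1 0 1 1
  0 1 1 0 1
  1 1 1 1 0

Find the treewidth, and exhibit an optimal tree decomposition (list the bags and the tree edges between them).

Each bag holds 4 vertices, so the decomposition has width 3, which upper-bounds the treewidth. For the lower bound, the 4 vertices {1, 2, 3, 5} are pairwise adjacent, and any tree decomposition puts a clique entirely inside one bag — forcing width ≥ 3. Therefore the treewidth is 3.

Treewidth 3.
Bags: B1 = {1, 2, 3, 5}  B2 = {2, 3, 4, 5}
Tree: B1–B2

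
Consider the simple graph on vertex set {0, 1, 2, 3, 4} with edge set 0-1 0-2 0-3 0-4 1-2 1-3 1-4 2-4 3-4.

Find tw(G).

3

A width-3 tree decomposition is:
Bags: B1 = {0, 1, 3, 4}  B2 = {0, 1, 2, 4}
Tree: B1–B2
The largest bag has 4 vertices, giving width 3; this decomposition certifies tw(G) ≤ 3. Conversely, {0, 1, 2, 4} is a clique of size 4, and the vertices of any clique must share a bag in every tree decomposition; so some bag has ≥ 4 vertices and tw(G) ≥ 3. Combining the bounds, tw(G) = 3.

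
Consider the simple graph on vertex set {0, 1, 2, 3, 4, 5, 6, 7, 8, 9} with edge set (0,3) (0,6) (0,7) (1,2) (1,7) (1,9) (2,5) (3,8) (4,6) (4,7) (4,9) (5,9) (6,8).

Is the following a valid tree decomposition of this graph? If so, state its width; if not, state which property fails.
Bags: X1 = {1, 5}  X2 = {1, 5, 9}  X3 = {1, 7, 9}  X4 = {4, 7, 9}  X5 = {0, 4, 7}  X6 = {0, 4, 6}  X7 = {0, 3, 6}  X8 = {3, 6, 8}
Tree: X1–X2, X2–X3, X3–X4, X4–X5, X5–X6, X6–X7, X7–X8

No — vertex 2 appears in no bag.

A tree decomposition must satisfy three properties: every vertex lies in some bag; for every edge, both endpoints lie together in some bag; and for every vertex, the bags containing it form a connected subtree. Here vertex 2 appears in no bag, so the decomposition is invalid.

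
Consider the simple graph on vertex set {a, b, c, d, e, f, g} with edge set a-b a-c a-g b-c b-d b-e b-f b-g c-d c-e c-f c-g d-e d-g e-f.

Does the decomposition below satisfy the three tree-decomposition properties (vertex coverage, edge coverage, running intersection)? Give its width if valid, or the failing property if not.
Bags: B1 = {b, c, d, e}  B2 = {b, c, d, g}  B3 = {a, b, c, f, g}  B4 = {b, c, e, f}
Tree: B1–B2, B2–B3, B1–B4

No — bags containing vertex f are not connected in the tree.

A tree decomposition must satisfy three properties: every vertex lies in some bag; for every edge, both endpoints lie together in some bag; and for every vertex, the bags containing it form a connected subtree. Here bags containing vertex f are not connected in the tree, so the decomposition is invalid.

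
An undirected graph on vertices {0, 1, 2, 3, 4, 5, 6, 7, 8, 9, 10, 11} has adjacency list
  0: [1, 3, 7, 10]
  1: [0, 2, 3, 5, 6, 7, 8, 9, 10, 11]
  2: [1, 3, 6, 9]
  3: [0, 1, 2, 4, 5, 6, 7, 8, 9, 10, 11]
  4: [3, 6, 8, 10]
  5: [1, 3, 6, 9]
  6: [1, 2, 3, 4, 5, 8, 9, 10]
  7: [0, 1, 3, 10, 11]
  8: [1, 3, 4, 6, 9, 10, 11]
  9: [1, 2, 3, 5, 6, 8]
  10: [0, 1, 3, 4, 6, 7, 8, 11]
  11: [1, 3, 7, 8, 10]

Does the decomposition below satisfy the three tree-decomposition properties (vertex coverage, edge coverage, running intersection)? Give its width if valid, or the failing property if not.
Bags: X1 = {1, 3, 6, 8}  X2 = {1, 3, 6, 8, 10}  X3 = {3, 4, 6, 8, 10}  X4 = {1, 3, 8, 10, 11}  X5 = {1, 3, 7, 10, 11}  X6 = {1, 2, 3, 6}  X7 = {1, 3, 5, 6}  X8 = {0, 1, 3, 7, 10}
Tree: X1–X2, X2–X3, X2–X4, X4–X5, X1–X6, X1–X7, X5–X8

No — vertex 9 appears in no bag.

A tree decomposition must satisfy three properties: every vertex lies in some bag; for every edge, both endpoints lie together in some bag; and for every vertex, the bags containing it form a connected subtree. Here vertex 9 appears in no bag, so the decomposition is invalid.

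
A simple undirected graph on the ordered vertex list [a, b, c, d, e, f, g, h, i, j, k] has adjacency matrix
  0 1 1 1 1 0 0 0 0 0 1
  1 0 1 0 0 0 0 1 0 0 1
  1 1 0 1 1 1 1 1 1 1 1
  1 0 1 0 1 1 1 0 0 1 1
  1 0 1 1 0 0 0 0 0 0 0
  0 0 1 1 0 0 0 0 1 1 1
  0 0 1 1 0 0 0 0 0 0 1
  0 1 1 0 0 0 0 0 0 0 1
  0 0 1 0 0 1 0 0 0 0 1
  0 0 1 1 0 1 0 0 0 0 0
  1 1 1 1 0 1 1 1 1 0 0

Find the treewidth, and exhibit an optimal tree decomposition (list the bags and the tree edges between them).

The largest bag has 4 vertices, giving width 3; this decomposition certifies tw(G) ≤ 3. On the other hand G contains the 4-clique {c, d, f, j}. A clique must lie in a single bag of any decomposition, so no decomposition can have width below 3. The upper and lower bounds meet at 3, so that is the treewidth.

Treewidth 3.
Bags: B1 = {c, d, f, j}  B2 = {c, d, f, k}  B3 = {a, c, d, k}  B4 = {a, b, c, k}  B5 = {b, c, h, k}  B6 = {a, c, d, e}  B7 = {c, d, g, k}  B8 = {c, f, i, k}
Tree: B1–B2, B2–B3, B3–B4, B4–B5, B3–B6, B3–B7, B2–B8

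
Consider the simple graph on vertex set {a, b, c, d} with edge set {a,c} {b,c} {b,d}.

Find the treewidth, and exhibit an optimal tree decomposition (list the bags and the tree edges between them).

Each bag holds 2 vertices, so the decomposition has width 1, which upper-bounds the treewidth. Since G has at least one edge (e.g. c–b), it is not an edgeless graph, so tw(G) ≥ 1. Hence tw(G) = 1 exactly.

Treewidth 1.
One such decomposition:
Bags: B1 = {b, c}  B2 = {a, c}  B3 = {b, d}
Tree: B1–B2, B1–B3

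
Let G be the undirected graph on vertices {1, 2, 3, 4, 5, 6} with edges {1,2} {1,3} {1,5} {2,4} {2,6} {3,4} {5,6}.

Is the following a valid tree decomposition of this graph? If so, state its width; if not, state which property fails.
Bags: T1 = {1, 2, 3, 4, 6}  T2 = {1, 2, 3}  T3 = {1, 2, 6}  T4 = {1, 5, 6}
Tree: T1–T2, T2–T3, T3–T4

No — bags containing vertex 6 are not connected in the tree.

A tree decomposition must satisfy three properties: every vertex lies in some bag; for every edge, both endpoints lie together in some bag; and for every vertex, the bags containing it form a connected subtree. Here bags containing vertex 6 are not connected in the tree, so the decomposition is invalid.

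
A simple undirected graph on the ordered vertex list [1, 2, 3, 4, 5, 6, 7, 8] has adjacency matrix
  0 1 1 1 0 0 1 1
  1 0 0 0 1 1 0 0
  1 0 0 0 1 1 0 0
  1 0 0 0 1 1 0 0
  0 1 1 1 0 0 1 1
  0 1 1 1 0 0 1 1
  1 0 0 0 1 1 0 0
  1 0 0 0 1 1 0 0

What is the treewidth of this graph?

3

A width-3 tree decomposition is:
Bags: B1 = {1, 4, 5, 6}  B2 = {1, 2, 5, 6}  B3 = {1, 5, 6, 8}  B4 = {1, 5, 6, 7}  B5 = {1, 3, 5, 6}
Tree: B1–B2, B2–B3, B3–B4, B4–B5
The largest bag has 4 vertices, giving width 3; this decomposition certifies tw(G) ≤ 3. For the lower bound: the 4 vertex sets {4,6}, {2,5}, {1}, {8} are disjoint, each induces a connected subgraph, and every pair is joined by at least one edge of G. Contracting each set to a single vertex therefore yields K_{4} as a minor, and since treewidth is minor-monotone, tw(G) ≥ tw(K_{4}) = 3. Hence tw(G) = 3 exactly.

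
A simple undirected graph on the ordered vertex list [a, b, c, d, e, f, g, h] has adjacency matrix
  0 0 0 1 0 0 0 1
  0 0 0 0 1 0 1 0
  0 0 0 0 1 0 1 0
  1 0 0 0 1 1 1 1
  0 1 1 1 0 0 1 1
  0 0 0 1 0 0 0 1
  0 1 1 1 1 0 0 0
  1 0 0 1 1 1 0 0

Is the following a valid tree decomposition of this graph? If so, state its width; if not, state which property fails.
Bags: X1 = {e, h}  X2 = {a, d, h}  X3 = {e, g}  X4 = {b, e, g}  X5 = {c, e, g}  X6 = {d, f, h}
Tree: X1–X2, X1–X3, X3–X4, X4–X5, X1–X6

A tree decomposition must satisfy three properties: every vertex lies in some bag; for every edge, both endpoints lie together in some bag; and for every vertex, the bags containing it form a connected subtree. Here edge (d,e) lies in no bag, so the decomposition is invalid.

No — edge (d,e) lies in no bag.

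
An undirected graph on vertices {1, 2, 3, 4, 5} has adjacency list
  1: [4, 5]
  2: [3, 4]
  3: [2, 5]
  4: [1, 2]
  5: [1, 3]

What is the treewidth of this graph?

A width-2 tree decomposition is:
Bags: B1 = {1, 4, 5}  B2 = {2, 4, 5}  B3 = {2, 3, 5}
Tree: B1–B2, B2–B3
Every bag has size at most 3, so the width is 3 − 1 = 2 and tw(G) ≤ 2. The edges 5–1–4–2–3–5 form a cycle, so G is not a tree and its treewidth is at least 2. The upper and lower bounds meet at 2, so that is the treewidth.

2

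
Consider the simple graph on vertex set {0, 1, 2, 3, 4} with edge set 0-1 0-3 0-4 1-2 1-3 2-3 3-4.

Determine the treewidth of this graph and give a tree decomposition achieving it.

The largest bag has 3 vertices, giving width 2; this decomposition certifies tw(G) ≤ 2. On the other hand G contains the 3-clique {0, 1, 3}. A clique must lie in a single bag of any decomposition, so no decomposition can have width below 2. The upper and lower bounds meet at 2, so that is the treewidth.

Treewidth 2.
One optimal decomposition is:
Bags: B1 = {0, 3, 4}  B2 = {0, 1, 3}  B3 = {1, 2, 3}
Tree: B1–B2, B2–B3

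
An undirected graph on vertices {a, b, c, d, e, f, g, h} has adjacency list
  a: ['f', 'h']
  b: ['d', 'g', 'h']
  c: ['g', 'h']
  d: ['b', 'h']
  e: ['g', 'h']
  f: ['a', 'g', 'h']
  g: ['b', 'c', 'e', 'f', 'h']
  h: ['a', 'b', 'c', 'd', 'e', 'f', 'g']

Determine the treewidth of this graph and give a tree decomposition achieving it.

Treewidth 2.
One such decomposition:
Bags: B1 = {f, g, h}  B2 = {b, g, h}  B3 = {b, d, h}  B4 = {a, f, h}  B5 = {c, g, h}  B6 = {e, g, h}
Tree: B1–B2, B2–B3, B1–B4, B2–B5, B2–B6

The largest bag has 3 vertices, giving width 2; this decomposition certifies tw(G) ≤ 2. Conversely, {b, d, h} is a clique of size 3, and the vertices of any clique must share a bag in every tree decomposition; so some bag has ≥ 3 vertices and tw(G) ≥ 2. Therefore the treewidth is 2.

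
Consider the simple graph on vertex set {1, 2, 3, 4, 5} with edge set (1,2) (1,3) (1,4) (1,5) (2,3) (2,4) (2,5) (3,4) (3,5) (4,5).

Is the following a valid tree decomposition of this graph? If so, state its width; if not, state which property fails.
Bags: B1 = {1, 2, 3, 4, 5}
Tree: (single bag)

Yes; width 4.

Checking the three conditions: (i) the bags cover all of {1, 2, 3, 4, 5}; (ii) for each edge, some bag contains both endpoints; (iii) the bags containing any fixed vertex form a subtree. All hold, so the decomposition is valid with width 5 − 1 = 4.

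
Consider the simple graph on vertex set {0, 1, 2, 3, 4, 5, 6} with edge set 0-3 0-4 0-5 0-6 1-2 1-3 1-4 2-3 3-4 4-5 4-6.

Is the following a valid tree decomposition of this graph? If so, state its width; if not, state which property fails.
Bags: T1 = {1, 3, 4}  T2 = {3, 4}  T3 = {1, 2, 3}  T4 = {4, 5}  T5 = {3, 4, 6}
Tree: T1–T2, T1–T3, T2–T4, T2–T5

A tree decomposition must satisfy three properties: every vertex lies in some bag; for every edge, both endpoints lie together in some bag; and for every vertex, the bags containing it form a connected subtree. Here vertex 0 appears in no bag, so the decomposition is invalid.

No — vertex 0 appears in no bag.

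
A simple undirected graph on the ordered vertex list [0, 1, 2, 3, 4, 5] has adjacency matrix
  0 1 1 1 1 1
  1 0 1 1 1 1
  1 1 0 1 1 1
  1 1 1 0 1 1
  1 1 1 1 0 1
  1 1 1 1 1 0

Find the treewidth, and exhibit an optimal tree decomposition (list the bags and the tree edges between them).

With just one bag of size 6, the width is 6 − 1 = 5, so tw(G) ≤ 5. Conversely, {0, 1, 2, 3, 4, 5} is a clique of size 6, and the vertices of any clique must share a bag in every tree decomposition; so some bag has ≥ 6 vertices and tw(G) ≥ 5. Hence tw(G) = 5 exactly.

Treewidth 5.
One optimal decomposition is:
Bags: B1 = {0, 1, 2, 3, 4, 5}
Tree: (single bag)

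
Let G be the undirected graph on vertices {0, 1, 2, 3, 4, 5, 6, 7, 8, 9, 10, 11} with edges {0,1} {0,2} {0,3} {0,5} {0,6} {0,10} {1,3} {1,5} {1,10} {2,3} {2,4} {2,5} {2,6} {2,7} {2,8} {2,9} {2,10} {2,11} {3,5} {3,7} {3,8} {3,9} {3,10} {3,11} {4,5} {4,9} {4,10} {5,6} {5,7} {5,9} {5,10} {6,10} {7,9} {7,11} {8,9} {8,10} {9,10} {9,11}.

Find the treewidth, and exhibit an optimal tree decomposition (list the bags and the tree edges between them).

Each bag holds 5 vertices, so the decomposition has width 4, which upper-bounds the treewidth. For the lower bound, the 5 vertices {0, 1, 3, 5, 10} are pairwise adjacent, and any tree decomposition puts a clique entirely inside one bag — forcing width ≥ 4. Combining the bounds, tw(G) = 4.

Treewidth 4.
Bags: B1 = {2, 3, 5, 9, 10}  B2 = {0, 2, 3, 5, 10}  B3 = {0, 2, 5, 6, 10}  B4 = {2, 3, 5, 7, 9}  B5 = {2, 3, 7, 9, 11}  B6 = {2, 3, 8, 9, 10}  B7 = {2, 4, 5, 9, 10}  B8 = {0, 1, 3, 5, 10}
Tree: B1–B2, B2–B3, B1–B4, B4–B5, B1–B6, B1–B7, B2–B8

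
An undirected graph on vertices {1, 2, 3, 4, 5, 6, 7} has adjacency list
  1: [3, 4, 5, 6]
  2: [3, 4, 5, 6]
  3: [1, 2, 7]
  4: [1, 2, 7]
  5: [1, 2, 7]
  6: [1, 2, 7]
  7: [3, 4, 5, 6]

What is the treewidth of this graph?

3

A width-3 tree decomposition is:
Bags: B1 = {1, 2, 5, 7}  B2 = {1, 2, 3, 7}  B3 = {1, 2, 4, 7}  B4 = {1, 2, 6, 7}
Tree: B1–B2, B2–B3, B3–B4
Each bag holds 4 vertices, so the decomposition has width 3, which upper-bounds the treewidth. For the lower bound: the 4 vertex sets {1,5}, {3,7}, {2}, {4} are disjoint, each induces a connected subgraph, and every pair is joined by at least one edge of G. Contracting each set to a single vertex therefore yields K_{4} as a minor, and since treewidth is minor-monotone, tw(G) ≥ tw(K_{4}) = 3. The upper and lower bounds meet at 3, so that is the treewidth.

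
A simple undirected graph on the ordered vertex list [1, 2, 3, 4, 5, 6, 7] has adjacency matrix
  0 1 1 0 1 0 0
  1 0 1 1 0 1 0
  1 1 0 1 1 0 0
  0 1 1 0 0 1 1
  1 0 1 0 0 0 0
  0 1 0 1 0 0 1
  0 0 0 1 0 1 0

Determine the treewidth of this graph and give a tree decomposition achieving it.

Treewidth 2.
Bags: B1 = {2, 4, 6}  B2 = {4, 6, 7}  B3 = {2, 3, 4}  B4 = {1, 2, 3}  B5 = {1, 3, 5}
Tree: B1–B2, B1–B3, B3–B4, B4–B5

The largest bag has 3 vertices, giving width 2; this decomposition certifies tw(G) ≤ 2. Conversely, {1, 2, 3} is a clique of size 3, and the vertices of any clique must share a bag in every tree decomposition; so some bag has ≥ 3 vertices and tw(G) ≥ 2. Hence tw(G) = 2 exactly.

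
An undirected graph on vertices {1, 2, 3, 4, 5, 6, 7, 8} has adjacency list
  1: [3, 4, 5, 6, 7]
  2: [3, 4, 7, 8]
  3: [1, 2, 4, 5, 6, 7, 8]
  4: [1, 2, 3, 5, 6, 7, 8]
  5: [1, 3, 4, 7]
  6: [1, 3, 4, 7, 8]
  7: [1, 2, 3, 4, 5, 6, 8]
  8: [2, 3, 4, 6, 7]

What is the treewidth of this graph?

4

A width-4 tree decomposition is:
Bags: B1 = {3, 4, 6, 7, 8}  B2 = {1, 3, 4, 6, 7}  B3 = {2, 3, 4, 7, 8}  B4 = {1, 3, 4, 5, 7}
Tree: B1–B2, B1–B3, B2–B4
Each bag holds 5 vertices, so the decomposition has width 4, which upper-bounds the treewidth. For the lower bound, the 5 vertices {2, 3, 4, 7, 8} are pairwise adjacent, and any tree decomposition puts a clique entirely inside one bag — forcing width ≥ 4. The upper and lower bounds meet at 4, so that is the treewidth.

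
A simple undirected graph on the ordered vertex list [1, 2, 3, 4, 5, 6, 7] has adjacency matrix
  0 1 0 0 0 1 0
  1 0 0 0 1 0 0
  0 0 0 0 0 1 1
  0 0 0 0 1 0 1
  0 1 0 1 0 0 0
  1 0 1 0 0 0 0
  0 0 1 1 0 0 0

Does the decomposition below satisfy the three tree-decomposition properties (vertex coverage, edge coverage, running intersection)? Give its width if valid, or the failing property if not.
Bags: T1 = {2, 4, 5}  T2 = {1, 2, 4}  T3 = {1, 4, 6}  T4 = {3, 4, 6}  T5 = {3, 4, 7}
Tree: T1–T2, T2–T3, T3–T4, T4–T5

Checking the three conditions: (i) the bags cover all of {1, 2, 3, 4, 5, 6, 7}; (ii) for each edge, some bag contains both endpoints; (iii) the bags containing any fixed vertex form a subtree. All hold, so the decomposition is valid with width 3 − 1 = 2.

Yes; width 2.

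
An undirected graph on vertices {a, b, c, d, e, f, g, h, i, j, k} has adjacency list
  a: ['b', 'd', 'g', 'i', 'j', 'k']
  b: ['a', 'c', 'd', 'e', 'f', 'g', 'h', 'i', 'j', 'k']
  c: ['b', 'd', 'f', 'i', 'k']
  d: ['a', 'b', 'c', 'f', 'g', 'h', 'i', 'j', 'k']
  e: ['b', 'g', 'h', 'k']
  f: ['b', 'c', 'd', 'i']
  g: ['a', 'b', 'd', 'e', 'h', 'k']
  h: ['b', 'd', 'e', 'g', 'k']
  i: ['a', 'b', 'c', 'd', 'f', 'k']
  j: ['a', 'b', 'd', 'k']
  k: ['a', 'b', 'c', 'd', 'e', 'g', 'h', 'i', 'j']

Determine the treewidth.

4

A width-4 tree decomposition is:
Bags: B1 = {b, c, d, i, k}  B2 = {a, b, d, i, k}  B3 = {a, b, d, j, k}  B4 = {b, c, d, f, i}  B5 = {a, b, d, g, k}  B6 = {b, d, g, h, k}  B7 = {b, e, g, h, k}
Tree: B1–B2, B2–B3, B1–B4, B2–B5, B5–B6, B6–B7
Each bag holds 5 vertices, so the decomposition has width 4, which upper-bounds the treewidth. Conversely, {b, c, d, f, i} is a clique of size 5, and the vertices of any clique must share a bag in every tree decomposition; so some bag has ≥ 5 vertices and tw(G) ≥ 4. Combining the bounds, tw(G) = 4.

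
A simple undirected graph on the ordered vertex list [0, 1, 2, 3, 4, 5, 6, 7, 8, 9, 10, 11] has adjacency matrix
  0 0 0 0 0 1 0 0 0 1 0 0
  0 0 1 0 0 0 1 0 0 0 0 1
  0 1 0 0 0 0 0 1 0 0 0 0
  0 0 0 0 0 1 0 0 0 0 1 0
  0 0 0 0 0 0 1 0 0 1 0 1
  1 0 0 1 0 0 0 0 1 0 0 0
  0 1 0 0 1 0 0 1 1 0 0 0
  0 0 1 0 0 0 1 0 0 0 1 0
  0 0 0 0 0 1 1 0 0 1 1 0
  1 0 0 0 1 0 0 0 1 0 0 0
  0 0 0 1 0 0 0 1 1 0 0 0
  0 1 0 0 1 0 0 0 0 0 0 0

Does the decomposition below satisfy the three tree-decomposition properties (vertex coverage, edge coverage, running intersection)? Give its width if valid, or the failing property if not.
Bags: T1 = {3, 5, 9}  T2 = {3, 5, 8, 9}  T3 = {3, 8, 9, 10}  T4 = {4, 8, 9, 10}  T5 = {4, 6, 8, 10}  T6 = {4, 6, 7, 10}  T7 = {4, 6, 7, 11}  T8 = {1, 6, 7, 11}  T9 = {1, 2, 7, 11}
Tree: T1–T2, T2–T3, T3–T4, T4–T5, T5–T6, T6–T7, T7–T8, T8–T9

A tree decomposition must satisfy three properties: every vertex lies in some bag; for every edge, both endpoints lie together in some bag; and for every vertex, the bags containing it form a connected subtree. Here vertex 0 appears in no bag, so the decomposition is invalid.

No — vertex 0 appears in no bag.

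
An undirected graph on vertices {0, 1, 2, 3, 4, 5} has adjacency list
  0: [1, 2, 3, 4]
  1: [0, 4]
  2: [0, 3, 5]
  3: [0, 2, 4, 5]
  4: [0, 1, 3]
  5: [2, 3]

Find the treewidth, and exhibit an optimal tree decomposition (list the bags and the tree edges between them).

Each bag holds 3 vertices, so the decomposition has width 2, which upper-bounds the treewidth. On the other hand G contains the 3-clique {0, 1, 4}. A clique must lie in a single bag of any decomposition, so no decomposition can have width below 2. Hence tw(G) = 2 exactly.

Treewidth 2.
One optimal decomposition is:
Bags: B1 = {0, 3, 4}  B2 = {0, 2, 3}  B3 = {2, 3, 5}  B4 = {0, 1, 4}
Tree: B1–B2, B2–B3, B1–B4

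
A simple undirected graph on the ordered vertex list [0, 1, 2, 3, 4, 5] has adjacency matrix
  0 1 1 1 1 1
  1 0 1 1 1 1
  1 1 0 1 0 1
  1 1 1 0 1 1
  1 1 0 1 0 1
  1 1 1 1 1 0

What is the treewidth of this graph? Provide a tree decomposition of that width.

Treewidth 4.
One optimal decomposition is:
Bags: B1 = {0, 1, 2, 3, 5}  B2 = {0, 1, 3, 4, 5}
Tree: B1–B2

Every bag has size at most 5, so the width is 5 − 1 = 4 and tw(G) ≤ 4. On the other hand G contains the 5-clique {0, 1, 2, 3, 5}. A clique must lie in a single bag of any decomposition, so no decomposition can have width below 4. The upper and lower bounds meet at 4, so that is the treewidth.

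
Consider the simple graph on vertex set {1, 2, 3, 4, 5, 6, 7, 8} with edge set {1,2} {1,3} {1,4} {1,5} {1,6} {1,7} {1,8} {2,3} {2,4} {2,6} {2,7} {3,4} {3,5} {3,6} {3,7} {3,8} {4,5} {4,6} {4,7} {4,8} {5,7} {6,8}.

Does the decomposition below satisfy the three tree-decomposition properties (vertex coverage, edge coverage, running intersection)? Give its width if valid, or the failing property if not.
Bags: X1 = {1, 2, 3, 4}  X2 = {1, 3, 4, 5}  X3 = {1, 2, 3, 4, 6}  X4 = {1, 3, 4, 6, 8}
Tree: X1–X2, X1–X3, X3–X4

A tree decomposition must satisfy three properties: every vertex lies in some bag; for every edge, both endpoints lie together in some bag; and for every vertex, the bags containing it form a connected subtree. Here vertex 7 appears in no bag, so the decomposition is invalid.

No — vertex 7 appears in no bag.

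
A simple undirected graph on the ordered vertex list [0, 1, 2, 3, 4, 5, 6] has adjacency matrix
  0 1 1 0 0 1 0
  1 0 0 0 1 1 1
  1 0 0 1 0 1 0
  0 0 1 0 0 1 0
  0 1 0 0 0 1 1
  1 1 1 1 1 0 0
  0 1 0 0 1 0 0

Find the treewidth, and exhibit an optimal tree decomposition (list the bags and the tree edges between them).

Each bag holds 3 vertices, so the decomposition has width 2, which upper-bounds the treewidth. On the other hand G contains the 3-clique {0, 1, 5}. A clique must lie in a single bag of any decomposition, so no decomposition can have width below 2. The upper and lower bounds meet at 2, so that is the treewidth.

Treewidth 2.
One such decomposition:
Bags: B1 = {2, 3, 5}  B2 = {0, 2, 5}  B3 = {0, 1, 5}  B4 = {1, 4, 5}  B5 = {1, 4, 6}
Tree: B1–B2, B2–B3, B3–B4, B4–B5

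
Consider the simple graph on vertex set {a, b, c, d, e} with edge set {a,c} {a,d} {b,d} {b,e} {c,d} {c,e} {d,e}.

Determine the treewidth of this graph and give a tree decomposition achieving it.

The largest bag has 3 vertices, giving width 2; this decomposition certifies tw(G) ≤ 2. Conversely, {c, d, e} is a clique of size 3, and the vertices of any clique must share a bag in every tree decomposition; so some bag has ≥ 3 vertices and tw(G) ≥ 2. Hence tw(G) = 2 exactly.

Treewidth 2.
One optimal decomposition is:
Bags: B1 = {c, d, e}  B2 = {b, d, e}  B3 = {a, c, d}
Tree: B1–B2, B1–B3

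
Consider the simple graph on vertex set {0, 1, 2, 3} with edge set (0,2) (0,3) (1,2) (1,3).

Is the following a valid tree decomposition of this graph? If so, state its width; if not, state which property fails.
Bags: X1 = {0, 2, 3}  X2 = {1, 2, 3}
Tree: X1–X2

Yes; width 2.

Vertex coverage: the bags together contain {0, 1, 2, 3}, the full vertex set. Edge coverage: each edge of G has both endpoints in at least one bag. Running intersection: for every vertex, the bags containing it form a connected subtree. All three properties hold, so this is a valid tree decomposition of width max|bag| − 1 = 2, and hence tw(G) ≤ 2.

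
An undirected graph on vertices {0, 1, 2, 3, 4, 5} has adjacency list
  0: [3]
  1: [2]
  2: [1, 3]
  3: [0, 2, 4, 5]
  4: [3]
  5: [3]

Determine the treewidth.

1

A width-1 tree decomposition is:
Bags: B1 = {3, 4}  B2 = {2, 3}  B3 = {3, 5}  B4 = {0, 3}  B5 = {1, 2}
Tree: B1–B2, B2–B3, B1–B4, B2–B5
Each bag holds 2 vertices, so the decomposition has width 1, which upper-bounds the treewidth. G has an edge, so its treewidth is at least 1. The upper and lower bounds meet at 1, so that is the treewidth.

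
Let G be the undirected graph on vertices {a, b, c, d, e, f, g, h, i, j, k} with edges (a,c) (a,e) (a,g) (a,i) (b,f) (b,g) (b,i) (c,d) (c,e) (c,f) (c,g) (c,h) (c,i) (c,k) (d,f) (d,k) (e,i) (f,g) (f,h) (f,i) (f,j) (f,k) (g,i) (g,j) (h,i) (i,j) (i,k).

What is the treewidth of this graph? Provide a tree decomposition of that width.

Treewidth 3.
One such decomposition:
Bags: B1 = {f, g, i, j}  B2 = {c, f, g, i}  B3 = {a, c, g, i}  B4 = {a, c, e, i}  B5 = {b, f, g, i}  B6 = {c, f, h, i}  B7 = {c, f, i, k}  B8 = {c, d, f, k}
Tree: B1–B2, B2–B3, B3–B4, B2–B5, B2–B6, B6–B7, B7–B8

Every bag has size at most 4, so the width is 4 − 1 = 3 and tw(G) ≤ 3. Conversely, {c, d, f, k} is a clique of size 4, and the vertices of any clique must share a bag in every tree decomposition; so some bag has ≥ 4 vertices and tw(G) ≥ 3. Combining the bounds, tw(G) = 3.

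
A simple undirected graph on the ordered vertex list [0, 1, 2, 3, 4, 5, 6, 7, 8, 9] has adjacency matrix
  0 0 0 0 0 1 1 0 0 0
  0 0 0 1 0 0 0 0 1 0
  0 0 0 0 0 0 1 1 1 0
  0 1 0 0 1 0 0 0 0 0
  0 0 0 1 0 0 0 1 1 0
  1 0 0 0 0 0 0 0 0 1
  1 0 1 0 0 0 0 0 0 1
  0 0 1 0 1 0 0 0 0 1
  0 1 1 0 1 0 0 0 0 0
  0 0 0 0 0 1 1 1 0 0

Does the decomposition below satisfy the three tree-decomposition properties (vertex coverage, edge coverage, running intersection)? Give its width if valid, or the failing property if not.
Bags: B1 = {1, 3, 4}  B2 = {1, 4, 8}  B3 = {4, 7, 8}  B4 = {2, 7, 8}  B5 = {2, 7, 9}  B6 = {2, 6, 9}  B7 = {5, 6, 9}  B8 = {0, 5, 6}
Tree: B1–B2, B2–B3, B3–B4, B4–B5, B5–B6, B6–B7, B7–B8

Vertex coverage: the bags together contain {0, 1, 2, 3, 4, 5, 6, 7, 8, 9}, the full vertex set. Edge coverage: each edge of G has both endpoints in at least one bag. Running intersection: for every vertex, the bags containing it form a connected subtree. All three properties hold, so this is a valid tree decomposition of width max|bag| − 1 = 2, and hence tw(G) ≤ 2.

Yes; width 2.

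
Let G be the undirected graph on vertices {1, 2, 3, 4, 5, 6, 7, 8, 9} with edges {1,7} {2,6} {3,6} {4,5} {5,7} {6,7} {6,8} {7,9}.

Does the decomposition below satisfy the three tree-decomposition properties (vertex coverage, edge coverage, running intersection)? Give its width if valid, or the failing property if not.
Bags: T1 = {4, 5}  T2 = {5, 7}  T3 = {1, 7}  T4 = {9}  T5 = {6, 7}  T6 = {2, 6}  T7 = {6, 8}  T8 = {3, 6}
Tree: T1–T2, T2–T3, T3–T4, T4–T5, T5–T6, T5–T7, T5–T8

A tree decomposition must satisfy three properties: every vertex lies in some bag; for every edge, both endpoints lie together in some bag; and for every vertex, the bags containing it form a connected subtree. Here edge (7,9) lies in no bag, so the decomposition is invalid.

No — edge (7,9) lies in no bag.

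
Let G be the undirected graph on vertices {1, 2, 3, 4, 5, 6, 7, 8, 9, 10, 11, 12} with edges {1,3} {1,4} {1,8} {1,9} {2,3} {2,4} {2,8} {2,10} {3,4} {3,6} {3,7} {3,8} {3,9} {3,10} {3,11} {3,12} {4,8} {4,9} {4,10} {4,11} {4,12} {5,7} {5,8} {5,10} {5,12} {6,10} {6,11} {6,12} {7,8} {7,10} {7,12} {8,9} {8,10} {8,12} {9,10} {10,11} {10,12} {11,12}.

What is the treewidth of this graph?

4

A width-4 tree decomposition is:
Bags: B1 = {3, 4, 8, 10, 12}  B2 = {3, 4, 10, 11, 12}  B3 = {3, 4, 8, 9, 10}  B4 = {3, 7, 8, 10, 12}  B5 = {1, 3, 4, 8, 9}  B6 = {3, 6, 10, 11, 12}  B7 = {2, 3, 4, 8, 10}  B8 = {5, 7, 8, 10, 12}
Tree: B1–B2, B1–B3, B1–B4, B3–B5, B2–B6, B3–B7, B4–B8
Each bag holds 5 vertices, so the decomposition has width 4, which upper-bounds the treewidth. For the lower bound, the 5 vertices {1, 3, 4, 8, 9} are pairwise adjacent, and any tree decomposition puts a clique entirely inside one bag — forcing width ≥ 4. Hence tw(G) = 4 exactly.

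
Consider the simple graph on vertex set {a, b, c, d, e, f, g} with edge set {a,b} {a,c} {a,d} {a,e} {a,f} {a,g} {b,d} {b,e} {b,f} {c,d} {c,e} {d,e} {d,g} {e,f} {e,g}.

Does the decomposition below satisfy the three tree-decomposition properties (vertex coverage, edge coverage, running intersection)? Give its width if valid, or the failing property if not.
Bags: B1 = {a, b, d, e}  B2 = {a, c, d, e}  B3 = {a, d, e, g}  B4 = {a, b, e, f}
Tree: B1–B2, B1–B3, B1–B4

Yes; width 3.

Vertex coverage: the bags together contain {a, b, c, d, e, f, g}, the full vertex set. Edge coverage: each edge of G has both endpoints in at least one bag. Running intersection: for every vertex, the bags containing it form a connected subtree. All three properties hold, so this is a valid tree decomposition of width max|bag| − 1 = 3, and hence tw(G) ≤ 3.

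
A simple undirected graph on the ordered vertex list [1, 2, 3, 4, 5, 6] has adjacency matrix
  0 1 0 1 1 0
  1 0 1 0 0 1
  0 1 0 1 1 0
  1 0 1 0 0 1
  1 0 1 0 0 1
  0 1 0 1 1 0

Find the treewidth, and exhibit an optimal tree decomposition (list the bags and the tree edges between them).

Every bag has size at most 4, so the width is 4 − 1 = 3 and tw(G) ≤ 3. For the lower bound: the 4 vertex sets {3,5}, {1,4}, {6}, {2} are disjoint, each induces a connected subgraph, and every pair is joined by at least one edge of G. Contracting each set to a single vertex therefore yields K_{4} as a minor, and since treewidth is minor-monotone, tw(G) ≥ tw(K_{4}) = 3. The upper and lower bounds meet at 3, so that is the treewidth.

Treewidth 3.
One optimal decomposition is:
Bags: B1 = {1, 3, 5, 6}  B2 = {1, 3, 4, 6}  B3 = {1, 2, 3, 6}
Tree: B1–B2, B2–B3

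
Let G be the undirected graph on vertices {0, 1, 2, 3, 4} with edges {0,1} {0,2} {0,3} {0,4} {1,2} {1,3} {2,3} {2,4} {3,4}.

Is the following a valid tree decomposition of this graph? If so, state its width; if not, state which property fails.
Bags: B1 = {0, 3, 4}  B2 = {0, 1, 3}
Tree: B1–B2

A tree decomposition must satisfy three properties: every vertex lies in some bag; for every edge, both endpoints lie together in some bag; and for every vertex, the bags containing it form a connected subtree. Here vertex 2 appears in no bag, so the decomposition is invalid.

No — vertex 2 appears in no bag.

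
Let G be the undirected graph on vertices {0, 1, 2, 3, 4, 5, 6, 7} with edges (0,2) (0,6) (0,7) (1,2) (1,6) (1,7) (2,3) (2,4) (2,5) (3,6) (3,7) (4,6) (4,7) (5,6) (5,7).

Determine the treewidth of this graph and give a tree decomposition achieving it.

Treewidth 3.
One such decomposition:
Bags: B1 = {0, 2, 6, 7}  B2 = {2, 5, 6, 7}  B3 = {2, 4, 6, 7}  B4 = {1, 2, 6, 7}  B5 = {2, 3, 6, 7}
Tree: B1–B2, B2–B3, B3–B4, B4–B5

Each bag holds 4 vertices, so the decomposition has width 3, which upper-bounds the treewidth. For the lower bound: the 4 vertex sets {0,6}, {2,5}, {7}, {4} are disjoint, each induces a connected subgraph, and every pair is joined by at least one edge of G. Contracting each set to a single vertex therefore yields K_{4} as a minor, and since treewidth is minor-monotone, tw(G) ≥ tw(K_{4}) = 3. Hence tw(G) = 3 exactly.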